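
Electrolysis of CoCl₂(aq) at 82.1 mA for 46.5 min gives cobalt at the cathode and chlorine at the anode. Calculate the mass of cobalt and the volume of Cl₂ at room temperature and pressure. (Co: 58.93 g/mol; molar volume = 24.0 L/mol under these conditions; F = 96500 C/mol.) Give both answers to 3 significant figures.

0.0699 g Co; 0.0285 L Cl₂

Q = 0.0821 × 2790 = 229.1 C; n(e⁻) = 229.1 / 96500 = 0.002374 mol
Cathode: Co²⁺ + 2e⁻ → Co → n(Co) = 0.002374/2 = 0.001187 mol → 0.0699 g
Anode: 2Cl⁻ → Cl₂ + 2e⁻ → n(Cl₂) = 0.002374/2 = 0.001187 mol → 0.0285 L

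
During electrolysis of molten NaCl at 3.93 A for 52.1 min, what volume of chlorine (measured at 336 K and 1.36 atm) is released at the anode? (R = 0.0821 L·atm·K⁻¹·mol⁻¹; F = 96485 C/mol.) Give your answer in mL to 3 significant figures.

1290 mL

Q = It = 3.93 × 3126 = 12290 C
n(e⁻) = 12290 / 96485 = 0.1274 mol
2Cl⁻ → Cl₂ + 2e⁻, so n(Cl₂) = 0.1274 / 2 = 0.06370 mol
V = nRT/P = 0.06370 × 0.0821 × 336 / 1.36 = 1.292 L
= 1290 mL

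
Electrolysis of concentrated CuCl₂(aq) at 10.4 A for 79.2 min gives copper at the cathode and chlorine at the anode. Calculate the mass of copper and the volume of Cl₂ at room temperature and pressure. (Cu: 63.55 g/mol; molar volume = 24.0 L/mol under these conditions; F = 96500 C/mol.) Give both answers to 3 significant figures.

Q = 10.4 × 4752 = 49420 C; n(e⁻) = 49420 / 96500 = 0.5121 mol
Cathode: Cu²⁺ + 2e⁻ → Cu → n(Cu) = 0.5121/2 = 0.2561 mol → 16.3 g
Anode: 2Cl⁻ → Cl₂ + 2e⁻ → n(Cl₂) = 0.5121/2 = 0.2561 mol → 6.15 L

16.3 g Cu; 6.15 L Cl₂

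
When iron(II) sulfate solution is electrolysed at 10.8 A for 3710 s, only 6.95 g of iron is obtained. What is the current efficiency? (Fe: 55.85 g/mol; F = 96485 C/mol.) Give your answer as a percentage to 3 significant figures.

Q = 10.8 × 3710 = 40070 C
n(e⁻) = 40070 / 96485 = 0.4153 mol
Fe²⁺ + 2e⁻ → Fe, so theoretical n(Fe) = 0.2077 mol → 11.60 g
Efficiency = 6.95 / 11.60 = 0.5991 = 59.9%

59.9%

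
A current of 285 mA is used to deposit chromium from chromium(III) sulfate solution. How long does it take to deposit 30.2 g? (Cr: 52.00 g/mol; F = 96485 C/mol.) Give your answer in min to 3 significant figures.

n(Cr) = 30.2 / 52.00 = 0.5808 mol
Cr³⁺ + 3e⁻ → Cr, so n(e⁻) = 3 × 0.5808 = 1.742 mol
Q = 1.742 × 96485 = 1.681×10^5 C
t = Q / I = 1.681×10^5 / 0.285 = 5.898×10^5 s = 9830 min

9830 min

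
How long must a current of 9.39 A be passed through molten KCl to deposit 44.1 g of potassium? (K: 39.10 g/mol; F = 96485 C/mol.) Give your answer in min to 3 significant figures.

193 min

n(K) = 44.1 / 39.10 = 1.128 mol
K⁺ + e⁻ → K, so n(e⁻) = 1.128 mol
Q = 1.128 × 96485 = 1.088×10^5 C
t = Q / I = 1.088×10^5 / 9.39 = 11590 s = 193 min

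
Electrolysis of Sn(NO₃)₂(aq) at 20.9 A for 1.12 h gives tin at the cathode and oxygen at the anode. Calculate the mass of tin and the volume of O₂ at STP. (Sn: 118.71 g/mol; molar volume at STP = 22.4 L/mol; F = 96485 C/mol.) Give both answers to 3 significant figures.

51.8 g Sn; 4.89 L O₂

Q = 20.9 × 4032 = 84270 C; n(e⁻) = 84270 / 96485 = 0.8734 mol
Cathode: Sn²⁺ + 2e⁻ → Sn → n(Sn) = 0.8734/2 = 0.4367 mol → 51.8 g
Anode: 2H₂O → O₂ + 4H⁺ + 4e⁻ → n(O₂) = 0.8734/4 = 0.2184 mol → 4.89 L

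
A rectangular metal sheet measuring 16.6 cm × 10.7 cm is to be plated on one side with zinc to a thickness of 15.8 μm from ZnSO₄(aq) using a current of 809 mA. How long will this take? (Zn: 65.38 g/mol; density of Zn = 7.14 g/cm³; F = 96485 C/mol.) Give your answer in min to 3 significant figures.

Plated area = 16.6 × 10.7 = 177.6 cm²
Volume = 177.6 × 15.8×10⁻⁴ cm = 0.2806 cm³
m(Zn) = 0.2806 × 7.14 = 2.003 g
n(Zn) = 2.003 / 65.38 = 0.03064 mol; n(e⁻) = 2 × 0.03064 = 0.06128 mol
Q = 0.06128 × 96485 = 5913 C
t = 5913 / 0.809 = 7309 s = 122 min

122 min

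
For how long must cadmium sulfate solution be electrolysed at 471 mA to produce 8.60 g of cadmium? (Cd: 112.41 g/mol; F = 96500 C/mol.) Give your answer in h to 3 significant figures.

n(Cd) = 8.60 / 112.41 = 0.07651 mol
Cd²⁺ + 2e⁻ → Cd, so n(e⁻) = 2 × 0.07651 = 0.1530 mol
Q = 0.1530 × 96500 = 14760 C
t = Q / I = 14760 / 0.471 = 31340 s = 8.71 h

8.71 h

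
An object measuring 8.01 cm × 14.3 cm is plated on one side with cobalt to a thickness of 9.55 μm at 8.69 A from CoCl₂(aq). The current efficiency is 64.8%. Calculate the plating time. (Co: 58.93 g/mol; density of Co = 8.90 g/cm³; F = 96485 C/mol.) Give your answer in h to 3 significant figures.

0.157 h

Plated area = 8.01 × 14.3 = 114.5 cm²
Volume = 114.5 × 9.55×10⁻⁴ cm = 0.1093 cm³
m(Co) = 0.1093 × 8.90 = 0.9728 g
n(Co) = 0.9728 / 58.93 = 0.01651 mol; n(e⁻) = 2 × 0.01651 = 0.03302 mol
Q = 0.03302 × 96485 / 0.648 = 4917 C
t = 4917 / 8.69 = 565.8 s = 0.157 h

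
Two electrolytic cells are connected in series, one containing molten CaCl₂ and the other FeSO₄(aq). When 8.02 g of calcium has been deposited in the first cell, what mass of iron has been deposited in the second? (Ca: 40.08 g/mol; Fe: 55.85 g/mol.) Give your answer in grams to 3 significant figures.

n(Ca) = 8.02 / 40.08 = 0.2001 mol
Ca²⁺ + 2e⁻ → Ca, so n(e⁻) = 2 × 0.2001 = 0.4002 mol
Since the cells are in series, n(e⁻) in the Fe cell is also 0.4002 mol.
Fe²⁺ + 2e⁻ → Fe, so n(Fe) = 0.4002 / 2 = 0.2001 mol
m(Fe) = 0.2001 × 55.85 = 11.2 g

11.2 g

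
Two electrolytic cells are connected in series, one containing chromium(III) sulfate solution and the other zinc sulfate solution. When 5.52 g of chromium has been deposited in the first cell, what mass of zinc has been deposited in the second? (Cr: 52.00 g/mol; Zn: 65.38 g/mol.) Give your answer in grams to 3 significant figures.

10.4 g

n(Cr) = 5.52 / 52.00 = 0.1062 mol
Cr³⁺ + 3e⁻ → Cr, so n(e⁻) = 3 × 0.1062 = 0.3186 mol
Same current for the same time ⇒ same n(e⁻) = 0.3186 mol in both cells.
Zn²⁺ + 2e⁻ → Zn, so n(Zn) = 0.3186 / 2 = 0.1593 mol
m(Zn) = 0.1593 × 65.38 = 10.4 g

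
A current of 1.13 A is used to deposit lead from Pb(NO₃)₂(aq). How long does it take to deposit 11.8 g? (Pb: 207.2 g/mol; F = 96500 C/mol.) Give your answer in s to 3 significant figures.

9730 s

n(Pb) = 11.8 / 207.2 = 0.05695 mol
Pb²⁺ + 2e⁻ → Pb, so n(e⁻) = 2 × 0.05695 = 0.1139 mol
Q = 0.1139 × 96500 = 10990 C
t = Q / I = 10990 / 1.13 = 9726 s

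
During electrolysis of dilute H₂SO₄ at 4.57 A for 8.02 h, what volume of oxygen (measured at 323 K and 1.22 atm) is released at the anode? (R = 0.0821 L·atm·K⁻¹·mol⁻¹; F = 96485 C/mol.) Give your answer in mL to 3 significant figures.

7430 mL

Charge passed = 4.57 × 28872 = 1.319×10^5 C
n(e⁻) = 1.319×10^5 / 96485 = 1.367 mol
2H₂O → O₂ + 4H⁺ + 4e⁻, so n(O₂) = 1.367 / 4 = 0.3418 mol
V = nRT/P = 0.3418 × 0.0821 × 323 / 1.22 = 7.429 L
= 7430 mL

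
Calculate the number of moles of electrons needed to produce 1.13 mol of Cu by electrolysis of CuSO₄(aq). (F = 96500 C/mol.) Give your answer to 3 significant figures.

Cu²⁺ + 2e⁻ → Cu, so n(e⁻) = 2 × 1.13 = 2.260 mol

2.26 mol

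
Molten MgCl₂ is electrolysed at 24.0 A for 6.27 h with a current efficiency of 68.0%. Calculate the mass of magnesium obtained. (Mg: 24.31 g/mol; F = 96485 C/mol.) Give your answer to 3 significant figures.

Q = 24.0 × 22572 = 5.417×10^5 C
n(e⁻) = 5.417×10^5 / 96485 = 5.614 mol
Mg²⁺ + 2e⁻ → Mg, so theoretical m(Mg) = 2.807 × 24.31 = 68.24 g
Actual mass = 68.0% × 68.24 = 46.4 g

46.4 g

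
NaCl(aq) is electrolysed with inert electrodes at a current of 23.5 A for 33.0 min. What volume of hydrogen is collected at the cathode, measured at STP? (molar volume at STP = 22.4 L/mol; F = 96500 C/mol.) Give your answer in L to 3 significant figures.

5.40 L

Q = 23.5 A × 1980 s = 46530 C
n(e⁻) = 46530 / 96500 = 0.4822 mol
2H⁺ + 2e⁻ → H₂, so n(H₂) = 0.4822 / 2 = 0.2411 mol
V = 0.2411 × 22.4 = 5.401 L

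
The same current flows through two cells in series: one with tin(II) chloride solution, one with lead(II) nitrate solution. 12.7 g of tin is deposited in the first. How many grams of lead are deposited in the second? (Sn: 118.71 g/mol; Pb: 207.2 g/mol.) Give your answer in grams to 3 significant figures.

n(Sn) = 12.7 / 118.71 = 0.1070 mol
Sn²⁺ + 2e⁻ → Sn, so n(e⁻) = 2 × 0.1070 = 0.2140 mol
The cells are in series, so the same charge (and hence the same n(e⁻) = 0.2140 mol) passes through both.
Pb²⁺ + 2e⁻ → Pb, so n(Pb) = 0.2140 / 2 = 0.1070 mol
m(Pb) = 0.1070 × 207.2 = 22.2 g

22.2 g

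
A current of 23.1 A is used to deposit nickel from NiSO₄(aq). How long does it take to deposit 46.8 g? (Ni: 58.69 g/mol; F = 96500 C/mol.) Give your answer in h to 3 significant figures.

n(Ni) = 46.8 / 58.69 = 0.7974 mol
Ni²⁺ + 2e⁻ → Ni, so n(e⁻) = 2 × 0.7974 = 1.595 mol
Q = 1.595 × 96500 = 1.539×10^5 C
t = Q / I = 1.539×10^5 / 23.1 = 6662 s = 1.85 h

1.85 h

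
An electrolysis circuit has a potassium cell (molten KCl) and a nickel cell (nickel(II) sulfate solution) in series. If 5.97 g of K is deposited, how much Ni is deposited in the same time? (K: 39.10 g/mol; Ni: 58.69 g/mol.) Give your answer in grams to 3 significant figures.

4.48 g

n(K) = 5.97 / 39.10 = 0.1527 mol
K⁺ + e⁻ → K, so n(e⁻) = 0.1527 mol
In series, the same 0.1527 mol of electrons flows through the second cell.
Ni²⁺ + 2e⁻ → Ni, so n(Ni) = 0.1527 / 2 = 0.07635 mol
m(Ni) = 0.07635 × 58.69 = 4.48 g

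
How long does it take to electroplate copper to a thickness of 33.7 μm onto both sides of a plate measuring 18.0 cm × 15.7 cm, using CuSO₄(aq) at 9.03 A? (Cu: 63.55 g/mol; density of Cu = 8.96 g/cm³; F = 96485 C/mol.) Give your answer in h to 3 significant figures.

1.59 h

Plated area = 2 × 18.0 × 15.7 = 565.2 cm²
Volume = 565.2 × 33.7×10⁻⁴ cm = 1.905 cm³
m(Cu) = 1.905 × 8.96 = 17.07 g
n(Cu) = 17.07 / 63.55 = 0.2686 mol; n(e⁻) = 2 × 0.2686 = 0.5372 mol
Q = 0.5372 × 96485 = 51830 C
t = 51830 / 9.03 = 5740 s = 1.59 h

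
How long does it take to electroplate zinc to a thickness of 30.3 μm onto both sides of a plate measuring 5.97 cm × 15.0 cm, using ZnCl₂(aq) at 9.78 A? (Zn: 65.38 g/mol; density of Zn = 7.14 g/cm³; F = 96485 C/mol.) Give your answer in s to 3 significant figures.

Plated area = 2 × 5.97 × 15.0 = 179.1 cm²
Volume = 179.1 × 30.3×10⁻⁴ cm = 0.5427 cm³
m(Zn) = 0.5427 × 7.14 = 3.875 g
n(Zn) = 3.875 / 65.38 = 0.05927 mol; n(e⁻) = 2 × 0.05927 = 0.1185 mol
Q = 0.1185 × 96485 = 11430 C
t = 11430 / 9.78 = 1169 s

1170 s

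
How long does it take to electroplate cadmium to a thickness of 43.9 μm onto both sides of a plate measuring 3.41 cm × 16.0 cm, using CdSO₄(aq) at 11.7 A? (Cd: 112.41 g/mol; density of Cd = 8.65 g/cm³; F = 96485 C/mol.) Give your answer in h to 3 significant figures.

Plated area = 2 × 3.41 × 16.0 = 109.1 cm²
Volume = 109.1 × 43.9×10⁻⁴ cm = 0.4789 cm³
m(Cd) = 0.4789 × 8.65 = 4.142 g
n(Cd) = 4.142 / 112.41 = 0.03685 mol; n(e⁻) = 2 × 0.03685 = 0.07370 mol
Q = 0.07370 × 96485 = 7111 C
t = 7111 / 11.7 = 607.8 s = 0.169 h

0.169 h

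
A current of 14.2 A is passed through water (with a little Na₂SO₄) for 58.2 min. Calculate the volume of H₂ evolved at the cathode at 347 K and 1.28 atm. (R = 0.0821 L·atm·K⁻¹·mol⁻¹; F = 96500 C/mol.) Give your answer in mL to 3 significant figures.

Q = 14.2 A × 3492 s = 49590 C
Moles of electrons = 49590 / 96500 = 0.5139 mol
2H⁺ + 2e⁻ → H₂, so n(H₂) = 0.5139 / 2 = 0.2570 mol
V = nRT/P = 0.2570 × 0.0821 × 347 / 1.28 = 5.720 L
= 5720 mL

5720 mL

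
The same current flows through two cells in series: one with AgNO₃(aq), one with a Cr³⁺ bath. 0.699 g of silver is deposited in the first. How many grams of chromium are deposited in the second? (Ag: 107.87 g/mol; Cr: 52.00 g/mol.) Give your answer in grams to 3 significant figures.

n(Ag) = 0.699 / 107.87 = 0.006480 mol
Ag⁺ + e⁻ → Ag, so n(e⁻) = 0.006480 mol
Since the cells are in series, n(e⁻) in the Cr cell is also 0.006480 mol.
Cr³⁺ + 3e⁻ → Cr, so n(Cr) = 0.006480 / 3 = 0.002160 mol
m(Cr) = 0.002160 × 52.00 = 0.112 g

0.112 g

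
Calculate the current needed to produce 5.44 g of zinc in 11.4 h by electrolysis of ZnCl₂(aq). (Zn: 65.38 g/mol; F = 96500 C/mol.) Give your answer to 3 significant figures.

0.391 A

n(Zn) = 5.44 / 65.38 = 0.08321 mol
Zn²⁺ + 2e⁻ → Zn, so n(e⁻) = 2 × 0.08321 = 0.1664 mol
Q = 0.1664 × 96500 = 16060 C
I = Q / t = 16060 / 41040 s = 0.391 A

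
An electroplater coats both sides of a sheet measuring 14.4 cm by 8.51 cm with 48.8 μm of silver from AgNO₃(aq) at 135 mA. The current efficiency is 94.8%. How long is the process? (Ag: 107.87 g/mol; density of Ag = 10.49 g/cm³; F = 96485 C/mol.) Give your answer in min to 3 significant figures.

1460 min

Plated area = 2 × 14.4 × 8.51 = 245.1 cm²
Volume = 245.1 × 48.8×10⁻⁴ cm = 1.196 cm³
m(Ag) = 1.196 × 10.49 = 12.55 g
n(Ag) = 12.55 / 107.87 = 0.1163 mol; n(e⁻) = 0.1163 mol
Q = 0.1163 × 96485 / 0.948 = 11840 C
t = 11840 / 0.135 = 87700 s = 1460 min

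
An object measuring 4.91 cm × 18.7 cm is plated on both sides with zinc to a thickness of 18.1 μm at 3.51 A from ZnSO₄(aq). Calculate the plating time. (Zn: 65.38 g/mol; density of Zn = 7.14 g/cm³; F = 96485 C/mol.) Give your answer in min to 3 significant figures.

Plated area = 2 × 4.91 × 18.7 = 183.6 cm²
Volume = 183.6 × 18.1×10⁻⁴ cm = 0.3323 cm³
m(Zn) = 0.3323 × 7.14 = 2.373 g
n(Zn) = 2.373 / 65.38 = 0.03630 mol; n(e⁻) = 2 × 0.03630 = 0.07260 mol
Q = 0.07260 × 96485 = 7005 C
t = 7005 / 3.51 = 1996 s = 33.3 min

33.3 min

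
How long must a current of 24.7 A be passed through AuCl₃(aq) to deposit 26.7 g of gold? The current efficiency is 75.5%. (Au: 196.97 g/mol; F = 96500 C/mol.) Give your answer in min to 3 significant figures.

35.1 min

n(Au) = 26.7 / 196.97 = 0.1356 mol
Au³⁺ + 3e⁻ → Au, so n(e⁻) = 3 × 0.1356 = 0.4068 mol
Q = 0.4068 × 96500 / 0.755 = 51990 C
t = Q / I = 51990 / 24.7 = 2105 s = 35.1 min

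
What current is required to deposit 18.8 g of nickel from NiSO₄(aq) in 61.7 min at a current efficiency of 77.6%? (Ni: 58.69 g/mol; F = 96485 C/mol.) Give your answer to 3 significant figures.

n(Ni) = 18.8 / 58.69 = 0.3203 mol
Ni²⁺ + 2e⁻ → Ni, so n(e⁻) = 2 × 0.3203 = 0.6406 mol
Q = 0.6406 × 96485 / 0.776 = 79650 C
I = Q / t = 79650 / 3702 s = 21.5 A

21.5 A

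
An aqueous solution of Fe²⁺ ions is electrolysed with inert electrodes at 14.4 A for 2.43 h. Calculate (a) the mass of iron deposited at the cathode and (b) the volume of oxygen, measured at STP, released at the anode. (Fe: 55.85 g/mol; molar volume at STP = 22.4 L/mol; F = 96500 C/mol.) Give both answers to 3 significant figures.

Q = 14.4 × 8748 = 1.260×10^5 C; n(e⁻) = 1.260×10^5 / 96500 = 1.306 mol
Cathode: Fe²⁺ + 2e⁻ → Fe → n(Fe) = 1.306/2 = 0.6530 mol → 36.5 g
Anode: 2H₂O → O₂ + 4H⁺ + 4e⁻ → n(O₂) = 1.306/4 = 0.3265 mol → 7.31 L

36.5 g Fe; 7.31 L O₂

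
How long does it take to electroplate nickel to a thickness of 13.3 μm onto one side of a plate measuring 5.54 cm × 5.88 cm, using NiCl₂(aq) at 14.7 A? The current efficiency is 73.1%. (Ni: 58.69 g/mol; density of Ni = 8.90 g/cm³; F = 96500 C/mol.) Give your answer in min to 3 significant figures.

Plated area = 5.54 × 5.88 = 32.58 cm²
Volume = 32.58 × 13.3×10⁻⁴ cm = 0.04333 cm³
m(Ni) = 0.04333 × 8.90 = 0.3856 g
n(Ni) = 0.3856 / 58.69 = 0.006570 mol; n(e⁻) = 2 × 0.006570 = 0.01314 mol
Q = 0.01314 × 96500 / 0.731 = 1735 C
t = 1735 / 14.7 = 118.0 s = 1.97 min

1.97 min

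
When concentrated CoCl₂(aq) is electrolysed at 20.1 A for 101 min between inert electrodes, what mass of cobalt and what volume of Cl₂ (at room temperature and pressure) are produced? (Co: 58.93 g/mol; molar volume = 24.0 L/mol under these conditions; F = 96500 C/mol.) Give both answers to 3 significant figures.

Q = 20.1 × 6060 = 1.218×10^5 C; n(e⁻) = 1.218×10^5 / 96500 = 1.262 mol
Cathode: Co²⁺ + 2e⁻ → Co → n(Co) = 1.262/2 = 0.6310 mol → 37.2 g
Anode: 2Cl⁻ → Cl₂ + 2e⁻ → n(Cl₂) = 1.262/2 = 0.6310 mol → 15.1 L

37.2 g Co; 15.1 L Cl₂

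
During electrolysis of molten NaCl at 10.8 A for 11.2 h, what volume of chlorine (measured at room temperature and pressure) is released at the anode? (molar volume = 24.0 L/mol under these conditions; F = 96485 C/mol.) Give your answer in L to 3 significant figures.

54.2 L

Q = 10.8 A × 40320 s = 4.355×10^5 C
n(e⁻) = Q/F = 4.355×10^5/96485 = 4.514 mol
2Cl⁻ → Cl₂ + 2e⁻, so n(Cl₂) = 4.514 / 2 = 2.257 mol
V = 2.257 × 24.0 = 54.17 L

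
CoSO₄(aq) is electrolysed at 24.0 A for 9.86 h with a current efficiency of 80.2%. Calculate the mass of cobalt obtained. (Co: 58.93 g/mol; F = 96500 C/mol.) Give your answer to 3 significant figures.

Q = 24.0 × 35496 = 8.519×10^5 C
n(e⁻) = 8.519×10^5 / 96500 = 8.828 mol
Co²⁺ + 2e⁻ → Co, so theoretical m(Co) = 4.414 × 58.93 = 260.1 g
Actual mass = 80.2% × 260.1 = 209 g

209 g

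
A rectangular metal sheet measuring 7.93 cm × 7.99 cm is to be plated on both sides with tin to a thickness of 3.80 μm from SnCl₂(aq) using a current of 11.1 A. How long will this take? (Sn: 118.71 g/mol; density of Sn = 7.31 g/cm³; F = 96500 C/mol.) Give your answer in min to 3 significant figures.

Plated area = 2 × 7.93 × 7.99 = 126.7 cm²
Volume = 126.7 × 3.80×10⁻⁴ cm = 0.04815 cm³
m(Sn) = 0.04815 × 7.31 = 0.3520 g
n(Sn) = 0.3520 / 118.71 = 0.002965 mol; n(e⁻) = 2 × 0.002965 = 0.005930 mol
Q = 0.005930 × 96500 = 572.2 C
t = 572.2 / 11.1 = 51.55 s = 0.859 min

0.859 min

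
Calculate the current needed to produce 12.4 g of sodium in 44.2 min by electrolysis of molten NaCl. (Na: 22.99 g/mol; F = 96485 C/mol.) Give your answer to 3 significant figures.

n(Na) = 12.4 / 22.99 = 0.5394 mol
Na⁺ + e⁻ → Na, so n(e⁻) = 0.5394 mol
Q = 0.5394 × 96485 = 52040 C
I = Q / t = 52040 / 2652 s = 19.6 A

19.6 A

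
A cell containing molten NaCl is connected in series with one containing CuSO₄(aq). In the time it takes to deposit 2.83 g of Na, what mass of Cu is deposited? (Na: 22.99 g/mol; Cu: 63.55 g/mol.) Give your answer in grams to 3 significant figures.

n(Na) = 2.83 / 22.99 = 0.1231 mol
Na⁺ + e⁻ → Na, so n(e⁻) = 0.1231 mol
Since the cells are in series, n(e⁻) in the Cu cell is also 0.1231 mol.
Cu²⁺ + 2e⁻ → Cu, so n(Cu) = 0.1231 / 2 = 0.06155 mol
m(Cu) = 0.06155 × 63.55 = 3.91 g

3.91 g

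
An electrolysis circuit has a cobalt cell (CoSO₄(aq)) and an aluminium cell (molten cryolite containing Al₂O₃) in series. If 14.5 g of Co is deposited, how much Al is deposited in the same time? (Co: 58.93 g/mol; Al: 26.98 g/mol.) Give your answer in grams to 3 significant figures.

n(Co) = 14.5 / 58.93 = 0.2461 mol
Co²⁺ + 2e⁻ → Co, so n(e⁻) = 2 × 0.2461 = 0.4922 mol
The cells are in series, so the same charge (and hence the same n(e⁻) = 0.4922 mol) passes through both.
Al³⁺ + 3e⁻ → Al, so n(Al) = 0.4922 / 3 = 0.1641 mol
m(Al) = 0.1641 × 26.98 = 4.43 g

4.43 g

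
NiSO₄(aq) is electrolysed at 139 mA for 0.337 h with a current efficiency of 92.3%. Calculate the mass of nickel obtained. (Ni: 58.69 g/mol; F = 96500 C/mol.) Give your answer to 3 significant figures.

0.0473 g

Q = 0.139 × 1213.2 = 168.6 C
n(e⁻) = 168.6 / 96500 = 0.001747 mol
Ni²⁺ + 2e⁻ → Ni, so theoretical m(Ni) = 8.735×10^-4 × 58.69 = 0.05127 g
Actual mass = 92.3% × 0.05127 = 0.0473 g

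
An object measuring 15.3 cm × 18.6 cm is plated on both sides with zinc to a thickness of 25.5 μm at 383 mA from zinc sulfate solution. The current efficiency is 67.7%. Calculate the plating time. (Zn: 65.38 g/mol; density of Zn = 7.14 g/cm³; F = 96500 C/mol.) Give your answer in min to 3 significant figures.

Plated area = 2 × 15.3 × 18.6 = 569.2 cm²
Volume = 569.2 × 25.5×10⁻⁴ cm = 1.451 cm³
m(Zn) = 1.451 × 7.14 = 10.36 g
n(Zn) = 10.36 / 65.38 = 0.1585 mol; n(e⁻) = 2 × 0.1585 = 0.3170 mol
Q = 0.3170 × 96500 / 0.677 = 45190 C
t = 45190 / 0.383 = 1.180×10^5 s = 1970 min

1970 min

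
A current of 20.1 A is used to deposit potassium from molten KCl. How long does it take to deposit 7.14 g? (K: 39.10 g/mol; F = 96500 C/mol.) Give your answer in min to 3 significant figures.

n(K) = 7.14 / 39.10 = 0.1826 mol
K⁺ + e⁻ → K, so n(e⁻) = 0.1826 mol
Q = 0.1826 × 96500 = 17620 C
t = Q / I = 17620 / 20.1 = 876.6 s = 14.6 min

14.6 min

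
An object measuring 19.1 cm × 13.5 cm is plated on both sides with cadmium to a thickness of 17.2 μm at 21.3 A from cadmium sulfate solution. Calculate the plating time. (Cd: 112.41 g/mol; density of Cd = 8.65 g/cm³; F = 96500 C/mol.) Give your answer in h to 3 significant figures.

Plated area = 2 × 19.1 × 13.5 = 515.7 cm²
Volume = 515.7 × 17.2×10⁻⁴ cm = 0.8870 cm³
m(Cd) = 0.8870 × 8.65 = 7.673 g
n(Cd) = 7.673 / 112.41 = 0.06826 mol; n(e⁻) = 2 × 0.06826 = 0.1365 mol
Q = 0.1365 × 96500 = 13170 C
t = 13170 / 21.3 = 618.3 s = 0.172 h

0.172 h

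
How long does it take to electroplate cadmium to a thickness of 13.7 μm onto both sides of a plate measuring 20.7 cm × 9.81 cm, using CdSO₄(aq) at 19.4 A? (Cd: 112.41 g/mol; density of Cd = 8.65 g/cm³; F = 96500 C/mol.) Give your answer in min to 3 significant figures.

Plated area = 2 × 20.7 × 9.81 = 406.1 cm²
Volume = 406.1 × 13.7×10⁻⁴ cm = 0.5564 cm³
m(Cd) = 0.5564 × 8.65 = 4.813 g
n(Cd) = 4.813 / 112.41 = 0.04282 mol; n(e⁻) = 2 × 0.04282 = 0.08564 mol
Q = 0.08564 × 96500 = 8264 C
t = 8264 / 19.4 = 426.0 s = 7.10 min

7.10 min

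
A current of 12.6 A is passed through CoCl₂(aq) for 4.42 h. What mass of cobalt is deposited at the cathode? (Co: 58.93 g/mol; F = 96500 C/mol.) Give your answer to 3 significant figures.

61.2 g

Charge passed = 12.6 × 15912 = 2.005×10^5 C
n(e⁻) = 2.005×10^5 / 96500 = 2.078 mol
Co²⁺ + 2e⁻ → Co, so n(Co) = 2.078 / 2 = 1.039 mol
m = 1.039 × 58.93 = 61.2 g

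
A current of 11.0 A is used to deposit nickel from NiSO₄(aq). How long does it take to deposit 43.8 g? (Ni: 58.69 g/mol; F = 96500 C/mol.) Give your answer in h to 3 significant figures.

n(Ni) = 43.8 / 58.69 = 0.7463 mol
Ni²⁺ + 2e⁻ → Ni, so n(e⁻) = 2 × 0.7463 = 1.493 mol
Q = 1.493 × 96500 = 1.441×10^5 C
t = Q / I = 1.441×10^5 / 11.0 = 13100 s = 3.64 h

3.64 h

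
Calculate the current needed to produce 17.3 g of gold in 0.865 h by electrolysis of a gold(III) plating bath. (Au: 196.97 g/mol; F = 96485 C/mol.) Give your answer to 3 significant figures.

n(Au) = 17.3 / 196.97 = 0.08783 mol
Au³⁺ + 3e⁻ → Au, so n(e⁻) = 3 × 0.08783 = 0.2635 mol
Q = 0.2635 × 96485 = 25420 C
I = Q / t = 25420 / 3114 s = 8.16 A

8.16 A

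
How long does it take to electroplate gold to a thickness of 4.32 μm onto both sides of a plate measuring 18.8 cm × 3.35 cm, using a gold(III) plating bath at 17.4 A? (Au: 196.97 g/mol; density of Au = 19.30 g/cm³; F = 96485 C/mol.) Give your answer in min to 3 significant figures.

Plated area = 2 × 18.8 × 3.35 = 126.0 cm²
Volume = 126.0 × 4.32×10⁻⁴ cm = 0.05443 cm³
m(Au) = 0.05443 × 19.30 = 1.050 g
n(Au) = 1.050 / 196.97 = 0.005331 mol; n(e⁻) = 3 × 0.005331 = 0.01599 mol
Q = 0.01599 × 96485 = 1543 C
t = 1543 / 17.4 = 88.68 s = 1.48 min

1.48 min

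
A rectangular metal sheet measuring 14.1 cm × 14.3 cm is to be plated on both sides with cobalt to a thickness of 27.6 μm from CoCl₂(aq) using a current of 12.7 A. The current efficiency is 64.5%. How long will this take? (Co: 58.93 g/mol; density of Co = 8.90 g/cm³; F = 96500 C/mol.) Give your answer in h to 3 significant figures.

1.10 h

Plated area = 2 × 14.1 × 14.3 = 403.3 cm²
Volume = 403.3 × 27.6×10⁻⁴ cm = 1.113 cm³
m(Co) = 1.113 × 8.90 = 9.906 g
n(Co) = 9.906 / 58.93 = 0.1681 mol; n(e⁻) = 2 × 0.1681 = 0.3362 mol
Q = 0.3362 × 96500 / 0.645 = 50300 C
t = 50300 / 12.7 = 3961 s = 1.10 h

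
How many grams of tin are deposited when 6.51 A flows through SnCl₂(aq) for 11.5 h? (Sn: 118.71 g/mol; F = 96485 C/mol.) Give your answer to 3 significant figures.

166 g

Charge passed = 6.51 × 41400 = 2.695×10^5 C
n(e⁻) = Q/F = 2.695×10^5/96485 = 2.793 mol
Sn²⁺ + 2e⁻ → Sn, so n(Sn) = 2.793 / 2 = 1.397 mol
m = 1.397 × 118.71 = 166 g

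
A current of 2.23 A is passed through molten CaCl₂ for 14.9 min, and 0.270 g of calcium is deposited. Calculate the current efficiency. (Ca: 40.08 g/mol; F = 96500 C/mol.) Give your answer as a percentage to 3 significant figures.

Q = 2.23 × 894 = 1994 C
n(e⁻) = 1994 / 96500 = 0.02066 mol
Ca²⁺ + 2e⁻ → Ca, so theoretical n(Ca) = 0.01033 mol → 0.4140 g
Efficiency = 0.270 / 0.4140 = 0.6522 = 65.2%

65.2%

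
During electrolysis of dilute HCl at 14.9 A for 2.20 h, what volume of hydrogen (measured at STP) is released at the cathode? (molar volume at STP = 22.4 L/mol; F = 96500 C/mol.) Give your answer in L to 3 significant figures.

13.7 L

Q = 14.9 A × 7920 s = 1.180×10^5 C
n(e⁻) = 1.180×10^5 / 96500 = 1.223 mol
2H⁺ + 2e⁻ → H₂, so n(H₂) = 1.223 / 2 = 0.6115 mol
V = 0.6115 × 22.4 = 13.70 L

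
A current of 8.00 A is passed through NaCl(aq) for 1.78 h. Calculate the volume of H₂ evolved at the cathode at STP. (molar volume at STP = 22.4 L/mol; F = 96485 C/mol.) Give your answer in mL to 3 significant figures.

5950 mL

Q = It = 8.00 × 6408 = 51260 C
n(e⁻) = Q/F = 51260/96485 = 0.5313 mol
2H⁺ + 2e⁻ → H₂, so n(H₂) = 0.5313 / 2 = 0.2657 mol
V = 0.2657 × 22.4 = 5.952 L
= 5950 mL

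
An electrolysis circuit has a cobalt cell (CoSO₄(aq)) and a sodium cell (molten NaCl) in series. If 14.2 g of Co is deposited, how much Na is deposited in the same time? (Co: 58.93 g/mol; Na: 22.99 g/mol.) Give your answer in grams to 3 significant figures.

n(Co) = 14.2 / 58.93 = 0.2410 mol
Co²⁺ + 2e⁻ → Co, so n(e⁻) = 2 × 0.2410 = 0.4820 mol
Since the cells are in series, n(e⁻) in the Na cell is also 0.4820 mol.
Na⁺ + e⁻ → Na, so n(Na) = 0.4820 mol
m(Na) = 0.4820 × 22.99 = 11.1 g

11.1 g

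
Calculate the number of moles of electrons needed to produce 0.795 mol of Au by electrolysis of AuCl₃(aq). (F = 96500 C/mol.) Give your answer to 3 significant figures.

2.39 mol

Au³⁺ + 3e⁻ → Au, so n(e⁻) = 3 × 0.795 = 2.385 mol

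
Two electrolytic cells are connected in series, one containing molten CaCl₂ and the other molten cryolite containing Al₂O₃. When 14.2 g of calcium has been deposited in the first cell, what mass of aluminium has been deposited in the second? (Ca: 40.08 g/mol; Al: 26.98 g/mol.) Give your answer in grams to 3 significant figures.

6.37 g

n(Ca) = 14.2 / 40.08 = 0.3543 mol
Ca²⁺ + 2e⁻ → Ca, so n(e⁻) = 2 × 0.3543 = 0.7086 mol
In series, the same 0.7086 mol of electrons flows through the second cell.
Al³⁺ + 3e⁻ → Al, so n(Al) = 0.7086 / 3 = 0.2362 mol
m(Al) = 0.2362 × 26.98 = 6.37 g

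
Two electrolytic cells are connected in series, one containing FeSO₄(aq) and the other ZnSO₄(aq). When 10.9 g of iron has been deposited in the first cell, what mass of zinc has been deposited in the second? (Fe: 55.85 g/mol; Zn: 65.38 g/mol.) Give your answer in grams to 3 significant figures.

n(Fe) = 10.9 / 55.85 = 0.1952 mol
Fe²⁺ + 2e⁻ → Fe, so n(e⁻) = 2 × 0.1952 = 0.3904 mol
The cells are in series, so the same charge (and hence the same n(e⁻) = 0.3904 mol) passes through both.
Zn²⁺ + 2e⁻ → Zn, so n(Zn) = 0.3904 / 2 = 0.1952 mol
m(Zn) = 0.1952 × 65.38 = 12.8 g

12.8 g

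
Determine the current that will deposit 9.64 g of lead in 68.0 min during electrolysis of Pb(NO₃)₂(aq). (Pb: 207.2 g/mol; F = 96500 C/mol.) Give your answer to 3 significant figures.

2.20 A

n(Pb) = 9.64 / 207.2 = 0.04653 mol
Pb²⁺ + 2e⁻ → Pb, so n(e⁻) = 2 × 0.04653 = 0.09306 mol
Q = 0.09306 × 96500 = 8980 C
I = Q / t = 8980 / 4080 s = 2.20 A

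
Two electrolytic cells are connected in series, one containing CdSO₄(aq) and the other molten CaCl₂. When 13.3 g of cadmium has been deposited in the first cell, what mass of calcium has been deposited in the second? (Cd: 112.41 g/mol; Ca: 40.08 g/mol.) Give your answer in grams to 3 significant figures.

n(Cd) = 13.3 / 112.41 = 0.1183 mol
Cd²⁺ + 2e⁻ → Cd, so n(e⁻) = 2 × 0.1183 = 0.2366 mol
Same current for the same time ⇒ same n(e⁻) = 0.2366 mol in both cells.
Ca²⁺ + 2e⁻ → Ca, so n(Ca) = 0.2366 / 2 = 0.1183 mol
m(Ca) = 0.1183 × 40.08 = 4.74 g

4.74 g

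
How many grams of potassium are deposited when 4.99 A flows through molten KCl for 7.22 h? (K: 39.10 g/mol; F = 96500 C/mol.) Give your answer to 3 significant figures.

52.6 g

Charge passed = 4.99 × 25992 = 1.297×10^5 C
n(e⁻) = Q/F = 1.297×10^5/96500 = 1.344 mol
K⁺ + e⁻ → K, so n(K) = 1.344 mol
m = 1.344 × 39.10 = 52.6 g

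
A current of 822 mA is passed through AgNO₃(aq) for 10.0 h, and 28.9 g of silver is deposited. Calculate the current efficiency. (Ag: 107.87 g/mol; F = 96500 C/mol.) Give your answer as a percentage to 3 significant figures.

87.4%

Q = 0.822 × 36000 = 29590 C
n(e⁻) = 29590 / 96500 = 0.3066 mol
Ag⁺ + e⁻ → Ag, so theoretical n(Ag) = 0.3066 mol → 33.07 g
Efficiency = 28.9 / 33.07 = 0.8739 = 87.4%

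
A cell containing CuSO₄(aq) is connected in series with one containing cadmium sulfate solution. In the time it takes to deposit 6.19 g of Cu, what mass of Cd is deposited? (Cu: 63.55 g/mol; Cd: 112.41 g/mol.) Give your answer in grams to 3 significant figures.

10.9 g

n(Cu) = 6.19 / 63.55 = 0.09740 mol
Cu²⁺ + 2e⁻ → Cu, so n(e⁻) = 2 × 0.09740 = 0.1948 mol
Since the cells are in series, n(e⁻) in the Cd cell is also 0.1948 mol.
Cd²⁺ + 2e⁻ → Cd, so n(Cd) = 0.1948 / 2 = 0.09740 mol
m(Cd) = 0.09740 × 112.41 = 10.9 g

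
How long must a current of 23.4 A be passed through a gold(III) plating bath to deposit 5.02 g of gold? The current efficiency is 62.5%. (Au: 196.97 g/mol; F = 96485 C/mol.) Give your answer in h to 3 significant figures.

n(Au) = 5.02 / 196.97 = 0.02549 mol
Au³⁺ + 3e⁻ → Au, so n(e⁻) = 3 × 0.02549 = 0.07647 mol
Q = 0.07647 × 96485 / 0.625 = 11810 C
t = Q / I = 11810 / 23.4 = 504.7 s = 0.140 h

0.140 h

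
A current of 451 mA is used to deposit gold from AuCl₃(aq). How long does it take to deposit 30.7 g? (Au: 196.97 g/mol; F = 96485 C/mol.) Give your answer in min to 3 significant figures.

1670 min

n(Au) = 30.7 / 196.97 = 0.1559 mol
Au³⁺ + 3e⁻ → Au, so n(e⁻) = 3 × 0.1559 = 0.4677 mol
Q = 0.4677 × 96485 = 45130 C
t = Q / I = 45130 / 0.451 = 1.001×10^5 s = 1670 min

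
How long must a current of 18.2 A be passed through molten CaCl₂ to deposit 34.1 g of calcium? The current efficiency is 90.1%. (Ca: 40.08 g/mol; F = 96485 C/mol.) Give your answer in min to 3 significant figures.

167 min

n(Ca) = 34.1 / 40.08 = 0.8508 mol
Ca²⁺ + 2e⁻ → Ca, so n(e⁻) = 2 × 0.8508 = 1.702 mol
Q = 1.702 × 96485 / 0.901 = 1.823×10^5 C
t = Q / I = 1.823×10^5 / 18.2 = 10020 s = 167 min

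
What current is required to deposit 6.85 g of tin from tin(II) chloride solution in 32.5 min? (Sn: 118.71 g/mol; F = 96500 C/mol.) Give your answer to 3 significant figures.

n(Sn) = 6.85 / 118.71 = 0.05770 mol
Sn²⁺ + 2e⁻ → Sn, so n(e⁻) = 2 × 0.05770 = 0.1154 mol
Q = 0.1154 × 96500 = 11140 C
I = Q / t = 11140 / 1950 s = 5.71 A

5.71 A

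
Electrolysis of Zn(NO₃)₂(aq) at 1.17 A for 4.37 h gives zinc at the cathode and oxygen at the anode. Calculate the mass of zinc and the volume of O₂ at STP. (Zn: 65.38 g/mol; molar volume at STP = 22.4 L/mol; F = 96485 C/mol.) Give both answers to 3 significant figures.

6.24 g Zn; 1.07 L O₂

Q = 1.17 × 15732 = 18410 C; n(e⁻) = 18410 / 96485 = 0.1908 mol
Cathode: Zn²⁺ + 2e⁻ → Zn → n(Zn) = 0.1908/2 = 0.09540 mol → 6.24 g
Anode: 2H₂O → O₂ + 4H⁺ + 4e⁻ → n(O₂) = 0.1908/4 = 0.04770 mol → 1.07 L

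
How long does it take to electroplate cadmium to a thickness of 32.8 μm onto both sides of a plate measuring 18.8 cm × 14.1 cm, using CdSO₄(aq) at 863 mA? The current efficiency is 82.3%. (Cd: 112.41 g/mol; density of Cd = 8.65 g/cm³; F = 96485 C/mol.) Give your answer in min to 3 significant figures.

606 min

Plated area = 2 × 18.8 × 14.1 = 530.2 cm²
Volume = 530.2 × 32.8×10⁻⁴ cm = 1.739 cm³
m(Cd) = 1.739 × 8.65 = 15.04 g
n(Cd) = 15.04 / 112.41 = 0.1338 mol; n(e⁻) = 2 × 0.1338 = 0.2676 mol
Q = 0.2676 × 96485 / 0.823 = 31370 C
t = 31370 / 0.863 = 36350 s = 606 min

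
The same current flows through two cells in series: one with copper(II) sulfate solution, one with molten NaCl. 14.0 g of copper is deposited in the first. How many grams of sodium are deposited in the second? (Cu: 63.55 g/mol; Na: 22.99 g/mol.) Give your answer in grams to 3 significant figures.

10.1 g

n(Cu) = 14.0 / 63.55 = 0.2203 mol
Cu²⁺ + 2e⁻ → Cu, so n(e⁻) = 2 × 0.2203 = 0.4406 mol
In series, the same 0.4406 mol of electrons flows through the second cell.
Na⁺ + e⁻ → Na, so n(Na) = 0.4406 mol
m(Na) = 0.4406 × 22.99 = 10.1 g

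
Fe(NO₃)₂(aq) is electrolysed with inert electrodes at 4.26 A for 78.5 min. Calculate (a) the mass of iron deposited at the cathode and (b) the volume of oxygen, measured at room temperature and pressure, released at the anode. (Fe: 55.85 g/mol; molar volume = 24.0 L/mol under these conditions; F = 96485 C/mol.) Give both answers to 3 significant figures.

5.81 g Fe; 1.25 L O₂

Q = 4.26 × 4710 = 20060 C; n(e⁻) = 20060 / 96485 = 0.2079 mol
Cathode: Fe²⁺ + 2e⁻ → Fe → n(Fe) = 0.2079/2 = 0.1040 mol → 5.81 g
Anode: 2H₂O → O₂ + 4H⁺ + 4e⁻ → n(O₂) = 0.2079/4 = 0.05198 mol → 1.25 L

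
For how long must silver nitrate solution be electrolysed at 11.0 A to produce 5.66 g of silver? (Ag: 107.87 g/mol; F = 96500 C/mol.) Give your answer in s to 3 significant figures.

n(Ag) = 5.66 / 107.87 = 0.05247 mol
Ag⁺ + e⁻ → Ag, so n(e⁻) = 0.05247 mol
Q = 0.05247 × 96500 = 5063 C
t = Q / I = 5063 / 11.0 = 460.3 s

460 s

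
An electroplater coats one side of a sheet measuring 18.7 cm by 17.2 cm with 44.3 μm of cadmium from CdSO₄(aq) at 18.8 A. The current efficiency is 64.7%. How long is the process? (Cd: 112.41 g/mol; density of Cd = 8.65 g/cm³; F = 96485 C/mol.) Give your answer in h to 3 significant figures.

0.483 h

Plated area = 18.7 × 17.2 = 321.6 cm²
Volume = 321.6 × 44.3×10⁻⁴ cm = 1.425 cm³
m(Cd) = 1.425 × 8.65 = 12.33 g
n(Cd) = 12.33 / 112.41 = 0.1097 mol; n(e⁻) = 2 × 0.1097 = 0.2194 mol
Q = 0.2194 × 96485 / 0.647 = 32720 C
t = 32720 / 18.8 = 1740 s = 0.483 h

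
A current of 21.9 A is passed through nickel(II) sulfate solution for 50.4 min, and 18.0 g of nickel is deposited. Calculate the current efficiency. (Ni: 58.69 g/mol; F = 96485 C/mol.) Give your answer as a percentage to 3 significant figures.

Q = 21.9 × 3024 = 66230 C
n(e⁻) = 66230 / 96485 = 0.6864 mol
Ni²⁺ + 2e⁻ → Ni, so theoretical n(Ni) = 0.3432 mol → 20.14 g
Efficiency = 18.0 / 20.14 = 0.8937 = 89.4%

89.4%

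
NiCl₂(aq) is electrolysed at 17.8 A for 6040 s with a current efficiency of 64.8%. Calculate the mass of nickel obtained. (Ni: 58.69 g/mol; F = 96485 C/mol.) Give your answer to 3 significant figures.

21.2 g

Q = 17.8 × 6040 = 1.075×10^5 C
n(e⁻) = 1.075×10^5 / 96485 = 1.114 mol
Ni²⁺ + 2e⁻ → Ni, so theoretical m(Ni) = 0.5570 × 58.69 = 32.69 g
Actual mass = 64.8% × 32.69 = 21.2 g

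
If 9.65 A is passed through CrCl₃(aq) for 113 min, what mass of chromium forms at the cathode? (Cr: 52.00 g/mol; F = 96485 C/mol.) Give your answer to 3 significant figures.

Q = 9.65 A × 6780 s = 65430 C
n(e⁻) = Q/F = 65430/96485 = 0.6781 mol
Cr³⁺ + 3e⁻ → Cr, so n(Cr) = 0.6781 / 3 = 0.2260 mol
m = 0.2260 × 52.00 = 11.8 g

11.8 g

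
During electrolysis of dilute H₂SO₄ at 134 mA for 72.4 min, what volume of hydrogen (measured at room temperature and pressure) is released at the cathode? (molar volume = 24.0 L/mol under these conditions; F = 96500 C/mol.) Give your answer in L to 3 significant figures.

Q = It = 0.134 × 4344 = 582.1 C
Moles of electrons = 582.1 / 96500 = 0.006032 mol
2H⁺ + 2e⁻ → H₂, so n(H₂) = 0.006032 / 2 = 0.003016 mol
V = 0.003016 × 24.0 = 0.07238 L

0.0724 L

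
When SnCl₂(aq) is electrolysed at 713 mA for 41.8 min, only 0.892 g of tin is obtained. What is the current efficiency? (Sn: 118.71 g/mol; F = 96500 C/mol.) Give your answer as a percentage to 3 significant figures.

81.1%

Q = 0.713 × 2508 = 1788 C
n(e⁻) = 1788 / 96500 = 0.01853 mol
Sn²⁺ + 2e⁻ → Sn, so theoretical n(Sn) = 0.009265 mol → 1.100 g
Efficiency = 0.892 / 1.100 = 0.8109 = 81.1%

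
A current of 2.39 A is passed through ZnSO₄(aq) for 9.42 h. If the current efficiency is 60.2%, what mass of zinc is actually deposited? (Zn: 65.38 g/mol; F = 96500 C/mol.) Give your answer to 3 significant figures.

16.5 g

Q = 2.39 × 33912 = 81050 C
n(e⁻) = 81050 / 96500 = 0.8399 mol
Zn²⁺ + 2e⁻ → Zn, so theoretical m(Zn) = 0.4200 × 65.38 = 27.46 g
Actual mass = 60.2% × 27.46 = 16.5 g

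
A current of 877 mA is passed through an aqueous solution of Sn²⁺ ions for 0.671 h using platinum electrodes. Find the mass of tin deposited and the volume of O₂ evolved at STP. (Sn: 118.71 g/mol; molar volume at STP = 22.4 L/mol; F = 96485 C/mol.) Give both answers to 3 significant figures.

Q = 0.877 × 2415.6 = 2118 C; n(e⁻) = 2118 / 96485 = 0.02195 mol
Cathode: Sn²⁺ + 2e⁻ → Sn → n(Sn) = 0.02195/2 = 0.01098 mol → 1.30 g
Anode: 2H₂O → O₂ + 4H⁺ + 4e⁻ → n(O₂) = 0.02195/4 = 0.005488 mol → 0.123 L

1.30 g Sn; 0.123 L O₂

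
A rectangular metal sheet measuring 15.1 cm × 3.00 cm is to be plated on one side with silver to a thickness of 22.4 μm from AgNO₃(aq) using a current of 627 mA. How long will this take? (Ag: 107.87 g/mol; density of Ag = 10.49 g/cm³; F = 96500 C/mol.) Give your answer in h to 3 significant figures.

0.422 h

Plated area = 15.1 × 3.00 = 45.30 cm²
Volume = 45.30 × 22.4×10⁻⁴ cm = 0.1015 cm³
m(Ag) = 0.1015 × 10.49 = 1.065 g
n(Ag) = 1.065 / 107.87 = 0.009873 mol; n(e⁻) = 0.009873 mol
Q = 0.009873 × 96500 = 952.7 C
t = 952.7 / 0.627 = 1519 s = 0.422 h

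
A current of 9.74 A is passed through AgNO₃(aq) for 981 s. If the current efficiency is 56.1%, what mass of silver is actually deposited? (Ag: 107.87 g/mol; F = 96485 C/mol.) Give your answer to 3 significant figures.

5.99 g

Q = 9.74 × 981 = 9555 C
n(e⁻) = 9555 / 96485 = 0.09903 mol
Ag⁺ + e⁻ → Ag, so theoretical m(Ag) = 0.09903 × 107.87 = 10.68 g
Actual mass = 56.1% × 10.68 = 5.99 g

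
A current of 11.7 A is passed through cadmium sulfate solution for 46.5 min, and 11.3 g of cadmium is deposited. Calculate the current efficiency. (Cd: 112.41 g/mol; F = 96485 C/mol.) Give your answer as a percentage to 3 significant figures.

Q = 11.7 × 2790 = 32640 C
n(e⁻) = 32640 / 96485 = 0.3383 mol
Cd²⁺ + 2e⁻ → Cd, so theoretical n(Cd) = 0.1692 mol → 19.02 g
Efficiency = 11.3 / 19.02 = 0.5941 = 59.4%

59.4%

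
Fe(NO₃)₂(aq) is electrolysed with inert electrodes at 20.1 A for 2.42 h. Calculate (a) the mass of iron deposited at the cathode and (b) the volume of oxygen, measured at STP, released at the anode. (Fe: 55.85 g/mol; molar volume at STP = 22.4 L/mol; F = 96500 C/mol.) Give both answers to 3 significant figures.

Q = 20.1 × 8712 = 1.751×10^5 C; n(e⁻) = 1.751×10^5 / 96500 = 1.815 mol
Cathode: Fe²⁺ + 2e⁻ → Fe → n(Fe) = 1.815/2 = 0.9075 mol → 50.7 g
Anode: 2H₂O → O₂ + 4H⁺ + 4e⁻ → n(O₂) = 1.815/4 = 0.4538 mol → 10.2 L

50.7 g Fe; 10.2 L O₂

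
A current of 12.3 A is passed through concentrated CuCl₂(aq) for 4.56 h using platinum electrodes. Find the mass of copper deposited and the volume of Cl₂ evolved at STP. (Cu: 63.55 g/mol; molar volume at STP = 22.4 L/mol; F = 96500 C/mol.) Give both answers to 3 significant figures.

66.5 g Cu; 23.4 L Cl₂

Q = 12.3 × 16416 = 2.019×10^5 C; n(e⁻) = 2.019×10^5 / 96500 = 2.092 mol
Cathode: Cu²⁺ + 2e⁻ → Cu → n(Cu) = 2.092/2 = 1.046 mol → 66.5 g
Anode: 2Cl⁻ → Cl₂ + 2e⁻ → n(Cl₂) = 2.092/2 = 1.046 mol → 23.4 L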